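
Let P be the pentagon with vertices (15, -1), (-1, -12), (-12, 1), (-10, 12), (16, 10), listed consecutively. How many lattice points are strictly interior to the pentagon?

457

The shoelace formula gives twice the area as |[15·(-12) − (-1)·(-1)] + [(-1)·1 − (-12)·(-12)] + [(-12)·12 − (-10)·1] + [(-10)·10 − 16·12] + [16·(-1) − 15·10]| = 918, so the area is 459.
The number of boundary lattice points is Σ gcd(|Δx|,|Δy|) = gcd(16,11) + gcd(11,13) + gcd(2,11) + gcd(26,2) + gcd(1,11) = 1+1+1+2+1 = 6.
By Pick's theorem A = I + B/2 − 1, so I = 459 − 6/2 + 1 = 457.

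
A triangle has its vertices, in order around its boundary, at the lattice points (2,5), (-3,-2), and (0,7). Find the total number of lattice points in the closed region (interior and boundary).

16

Using the shoelace formula, 2A = |[2·(-2) − (-3)·5] + [(-3)·7 − 0·(-2)] + [0·5 − 2·7]| = 24, so the area is 12.
Along each edge there are gcd(|Δx|,|Δy|)+1 lattice points, so counting each shared vertex once the boundary has gcd(5,7) + gcd(3,9) + gcd(2,2) = 1+3+2 = 6.
Pick's theorem gives I = A − B/2 + 1 = 12 − 6/2 + 1 = 10, so the closed region contains I + B = 10 + 6 = 16 lattice points.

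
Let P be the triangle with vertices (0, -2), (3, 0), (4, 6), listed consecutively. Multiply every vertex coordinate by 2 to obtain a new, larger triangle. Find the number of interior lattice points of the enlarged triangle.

27

By the shoelace formula, twice the signed area is |[0·0 − 3·(-2)] + [3·6 − 4·0] + [4·(-2) − 0·6]| = 16, so the area is 8.
Along each edge there are gcd(|Δx|,|Δy|)+1 lattice points, so counting each shared vertex once the boundary has gcd(3,2) + gcd(1,6) + gcd(4,8) = 1+1+4 = 6.
Scaling by 2 multiplies the area by 2² = 4 (so the new area is 32) and multiplies the boundary lattice-point count by 2, giving 12.
By Pick's theorem, the interior count of the dilated polygon is 32 − 12/2 + 1 = 27.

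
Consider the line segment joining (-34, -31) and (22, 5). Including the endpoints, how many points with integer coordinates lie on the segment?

The number of lattice points on a segment between lattice points is gcd(|Δx|,|Δy|) + 1 = gcd(56,36) + 1 = 4 + 1 = 5.

5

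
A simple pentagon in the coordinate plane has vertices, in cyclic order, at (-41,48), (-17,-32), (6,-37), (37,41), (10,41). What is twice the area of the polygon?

Using the shoelace formula, 2A = |((-41)·(-32) − (-17)·48) + ((-17)·(-37) − 6·(-32)) + (6·41 − 37·(-37)) + (37·41 − 10·41) + (10·48 − (-41)·41)| = 7832, so the area is 3916.

7832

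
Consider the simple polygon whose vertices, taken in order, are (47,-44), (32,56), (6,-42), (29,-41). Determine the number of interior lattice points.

1987

Using the shoelace formula, 2A = |(47·56 − 32·(-44)) + (32·(-42) − 6·56) + (6·(-41) − 29·(-42)) + (29·(-44) − 47·(-41))| = 3983, so the area is 3983/2.
Summing gcd(|Δx|,|Δy|) over the edges gives the boundary count: gcd(15,100) + gcd(26,98) + gcd(23,1) + gcd(18,3) = 5+2+1+3 = 11.
Pick's theorem gives I = A − B/2 + 1 = 3983/2 − 11/2 + 1 = 1987.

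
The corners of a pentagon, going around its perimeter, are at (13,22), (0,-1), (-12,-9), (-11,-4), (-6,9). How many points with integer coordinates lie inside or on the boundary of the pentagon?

Using the shoelace formula, 2A = |(13·(-1) − 0·22) + (0·(-9) − (-12)·(-1)) + ((-12)·(-4) − (-11)·(-9)) + ((-11)·9 − (-6)·(-4)) + ((-6)·22 − 13·9)| = 448, so the area is 224.
Along each edge there are gcd(|Δx|,|Δy|)+1 lattice points, so counting each shared vertex once the boundary has gcd(13,23) + gcd(12,8) + gcd(1,5) + gcd(5,13) + gcd(19,13) = 1+4+1+1+1 = 8.
Pick's theorem gives I = A − B/2 + 1 = 224 − 8/2 + 1 = 221, so the closed region contains I + B = 221 + 8 = 229 lattice points.

229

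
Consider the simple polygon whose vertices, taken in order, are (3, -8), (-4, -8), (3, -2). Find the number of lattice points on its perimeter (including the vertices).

Along each edge there are gcd(|Δx|,|Δy|)+1 lattice points, so counting each shared vertex once the boundary has gcd(7,0) + gcd(7,6) + gcd(0,6) = 7+1+6 = 14.

14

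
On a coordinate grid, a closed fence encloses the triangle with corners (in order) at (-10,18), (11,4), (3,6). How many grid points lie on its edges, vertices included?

The number of boundary lattice points is Σ gcd(|Δx|,|Δy|) = gcd(21,14) + gcd(8,2) + gcd(13,12) = 7+2+1 = 10.

10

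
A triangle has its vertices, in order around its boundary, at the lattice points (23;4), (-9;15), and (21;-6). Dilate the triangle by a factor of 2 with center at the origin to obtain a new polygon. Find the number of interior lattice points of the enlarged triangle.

By the shoelace formula, twice the signed area is |(23·15 − (-9)·4) + ((-9)·(-6) − 21·15) + (21·4 − 23·(-6))| = 342, so the area is 171.
Summing gcd(|Δx|,|Δy|) over the edges gives the boundary count: gcd(32,11) + gcd(30,21) + gcd(2,10) = 1+3+2 = 6.
Scaling by 2 multiplies the area by 2² = 4 (so the new area is 684) and multiplies the boundary lattice-point count by 2, giving 12.
By Pick's theorem, the interior count of the dilated polygon is 684 − 12/2 + 1 = 679.

679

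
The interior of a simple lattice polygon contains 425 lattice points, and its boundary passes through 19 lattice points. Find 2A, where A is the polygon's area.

By Pick's theorem, A = I + B/2 − 1 = 425 + 19/2 − 1 = 867/2.
Hence 2A = 867.

867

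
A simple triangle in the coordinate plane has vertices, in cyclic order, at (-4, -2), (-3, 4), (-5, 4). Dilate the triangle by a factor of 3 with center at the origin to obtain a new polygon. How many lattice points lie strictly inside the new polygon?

49

Using the shoelace formula, 2A = |((-4)·4 − (-3)·(-2)) + ((-3)·4 − (-5)·4) + ((-5)·(-2) − (-4)·4)| = 12, so the area is 6.
The number of boundary lattice points is Σ gcd(|Δx|,|Δy|) = gcd(1,6) + gcd(2,0) + gcd(1,6) = 1+2+1 = 4.
Scaling by 3 multiplies the area by 3² = 9 (so the new area is 54) and multiplies the boundary lattice-point count by 3, giving 12.
By Pick's theorem, the interior count of the dilated polygon is 54 − 12/2 + 1 = 49.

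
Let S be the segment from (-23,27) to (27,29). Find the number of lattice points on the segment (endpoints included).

The number of lattice points on a segment between lattice points is gcd(|Δx|,|Δy|) + 1 = gcd(50,2) + 1 = 2 + 1 = 3.

3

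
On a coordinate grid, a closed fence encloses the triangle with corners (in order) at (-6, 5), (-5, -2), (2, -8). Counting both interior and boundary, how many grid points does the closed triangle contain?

24

The shoelace formula gives twice the area as |[(-6)·(-2) − (-5)·5] + [(-5)·(-8) − 2·(-2)] + [2·5 − (-6)·(-8)]| = 43, so the area is 21.5.
The number of boundary lattice points is Σ gcd(|Δx|,|Δy|) = gcd(1,7) + gcd(7,6) + gcd(8,13) = 1+1+1 = 3.
Pick's theorem gives I = A − B/2 + 1 = 21.5 − 3/2 + 1 = 21, so the closed region contains I + B = 21 + 3 = 24 lattice points.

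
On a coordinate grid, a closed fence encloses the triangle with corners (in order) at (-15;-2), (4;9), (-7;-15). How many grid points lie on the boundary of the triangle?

3

Summing gcd(|Δx|,|Δy|) over the edges gives the boundary count: gcd(19,11) + gcd(11,24) + gcd(8,13) = 1+1+1 = 3.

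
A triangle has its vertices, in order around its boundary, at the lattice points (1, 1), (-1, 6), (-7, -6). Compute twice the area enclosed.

54

The shoelace formula gives twice the area as |(1·6 − (-1)·1) + ((-1)·(-6) − (-7)·6) + ((-7)·1 − 1·(-6))| = 54, so the area is 27.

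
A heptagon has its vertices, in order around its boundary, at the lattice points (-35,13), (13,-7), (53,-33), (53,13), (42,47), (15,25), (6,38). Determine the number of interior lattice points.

3260

By the shoelace formula, twice the signed area is |((-35)·(-7) − 13·13) + (13·(-33) − 53·(-7)) + (53·13 − 53·(-33)) + (53·47 − 42·13) + (42·25 − 15·47) + (15·38 − 6·25) + (6·13 − (-35)·38)| = 6574, so the area is 3287.
Summing gcd(|Δx|,|Δy|) over the edges gives the boundary count: gcd(48,20) + gcd(40,26) + gcd(0,46) + gcd(11,34) + gcd(27,22) + gcd(9,13) + gcd(41,25) = 4+2+46+1+1+1+1 = 56.
By Pick's theorem A = I + B/2 − 1, so I = 3287 − 56/2 + 1 = 3260.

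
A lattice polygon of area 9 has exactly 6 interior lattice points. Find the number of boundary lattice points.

8

Pick's theorem gives A = I + B/2 − 1, so B = 2(A − I + 1) = 2(9 − 6 + 1) = 8.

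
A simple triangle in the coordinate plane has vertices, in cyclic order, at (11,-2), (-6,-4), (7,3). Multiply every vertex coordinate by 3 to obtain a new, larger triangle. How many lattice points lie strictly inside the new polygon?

The shoelace formula gives twice the area as |[11·(-4) − (-6)·(-2)] + [(-6)·3 − 7·(-4)] + [7·(-2) − 11·3]| = 93, so the area is 46.5.
Along each edge there are gcd(|Δx|,|Δy|)+1 lattice points, so counting each shared vertex once the boundary has gcd(17,2) + gcd(13,7) + gcd(4,5) = 1+1+1 = 3.
Scaling by 3 multiplies the area by 3² = 9 (so the new area is 418.5) and multiplies the boundary lattice-point count by 3, giving 9.
By Pick's theorem, the interior count of the dilated polygon is 418.5 − 9/2 + 1 = 415.

415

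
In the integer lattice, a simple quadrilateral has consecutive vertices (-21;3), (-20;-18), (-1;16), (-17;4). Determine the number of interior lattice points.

Using the shoelace formula, 2A = |[(-21)·(-18) − (-20)·3] + [(-20)·16 − (-1)·(-18)] + [(-1)·4 − (-17)·16] + [(-17)·3 − (-21)·4]| = 401, so the area is 200.5.
The number of boundary lattice points is Σ gcd(|Δx|,|Δy|) = gcd(1,21) + gcd(19,34) + gcd(16,12) + gcd(4,1) = 1+1+4+1 = 7.
Pick's theorem gives I = A − B/2 + 1 = 200.5 − 7/2 + 1 = 198.

198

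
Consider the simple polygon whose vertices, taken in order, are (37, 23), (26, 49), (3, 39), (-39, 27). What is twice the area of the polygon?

1788

Using the shoelace formula, 2A = |[37·49 − 26·23] + [26·39 − 3·49] + [3·27 − (-39)·39] + [(-39)·23 − 37·27]| = 1788, so the area is 894.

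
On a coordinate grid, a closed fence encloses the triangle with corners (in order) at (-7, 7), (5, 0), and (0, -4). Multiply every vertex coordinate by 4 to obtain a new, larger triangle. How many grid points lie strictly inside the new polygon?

The shoelace formula gives twice the area as |[(-7)·0 − 5·7] + [5·(-4) − 0·0] + [0·7 − (-7)·(-4)]| = 83, so the area is 41.5.
The number of boundary lattice points is Σ gcd(|Δx|,|Δy|) = gcd(12,7) + gcd(5,4) + gcd(7,11) = 1+1+1 = 3.
Scaling by 4 multiplies the area by 4² = 16 (so the new area is 664) and multiplies the boundary lattice-point count by 4, giving 12.
By Pick's theorem, the interior count of the dilated polygon is 664 − 12/2 + 1 = 659.

659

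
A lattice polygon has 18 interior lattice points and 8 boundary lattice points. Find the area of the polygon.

21

By Pick's theorem, A = I + B/2 − 1 = 18 + 8/2 − 1 = 21.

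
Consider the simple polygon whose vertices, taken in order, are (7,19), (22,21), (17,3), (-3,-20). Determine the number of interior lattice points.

404

Using the shoelace formula, 2A = |[7·21 − 22·19] + [22·3 − 17·21] + [17·(-20) − (-3)·3] + [(-3)·19 − 7·(-20)]| = 810, so the area is 405.
The number of boundary lattice points is Σ gcd(|Δx|,|Δy|) = gcd(15,2) + gcd(5,18) + gcd(20,23) + gcd(10,39) = 1+1+1+1 = 4.
By Pick's theorem A = I + B/2 − 1, so I = 405 − 4/2 + 1 = 404.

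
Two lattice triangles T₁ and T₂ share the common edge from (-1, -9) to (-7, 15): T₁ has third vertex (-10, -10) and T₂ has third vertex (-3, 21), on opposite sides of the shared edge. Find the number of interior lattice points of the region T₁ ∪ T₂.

The union is the simple quadrilateral with vertices (-1, -9), (-10, -10), (-7, 15), (-3, 21) in order.
Using the shoelace formula, 2A = |[(-1)·(-10) − (-10)·(-9)] + [(-10)·15 − (-7)·(-10)] + [(-7)·21 − (-3)·15] + [(-3)·(-9) − (-1)·21]| = 354, so the area is 177.
Summing gcd(|Δx|,|Δy|) over the edges gives the boundary count: gcd(9,1) + gcd(3,25) + gcd(4,6) + gcd(2,30) = 1+1+2+2 = 6.
By Pick's theorem I = A − B/2 + 1 = 177 − 6/2 + 1 = 175.

175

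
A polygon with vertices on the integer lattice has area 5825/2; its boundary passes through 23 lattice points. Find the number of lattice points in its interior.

From Pick's theorem, I = A − B/2 + 1 = 5825/2 − 23/2 + 1 = 2902.

2902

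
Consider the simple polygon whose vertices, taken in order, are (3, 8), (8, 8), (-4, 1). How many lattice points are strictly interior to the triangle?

12

By the shoelace formula, twice the signed area is |[3·8 − 8·8] + [8·1 − (-4)·8] + [(-4)·8 − 3·1]| = 35, so the area is 17.5.
Along each edge there are gcd(|Δx|,|Δy|)+1 lattice points, so counting each shared vertex once the boundary has gcd(5,0) + gcd(12,7) + gcd(7,7) = 5+1+7 = 13.
Pick's theorem gives I = A − B/2 + 1 = 17.5 − 13/2 + 1 = 12.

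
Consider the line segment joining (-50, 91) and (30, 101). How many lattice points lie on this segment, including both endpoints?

The number of lattice points on a segment between lattice points is gcd(|Δx|,|Δy|) + 1 = gcd(80,10) + 1 = 10 + 1 = 11.

11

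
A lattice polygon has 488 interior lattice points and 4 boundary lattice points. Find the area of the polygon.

By Pick's theorem, A = I + B/2 − 1 = 488 + 4/2 − 1 = 489.

489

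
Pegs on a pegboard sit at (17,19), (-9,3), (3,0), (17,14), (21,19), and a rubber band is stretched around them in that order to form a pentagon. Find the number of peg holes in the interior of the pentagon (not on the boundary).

Using the shoelace formula, 2A = |(17·3 − (-9)·19) + ((-9)·0 − 3·3) + (3·14 − 17·0) + (17·19 − 21·14) + (21·19 − 17·19)| = 360, so the area is 180.
Summing gcd(|Δx|,|Δy|) over the edges gives the boundary count: gcd(26,16) + gcd(12,3) + gcd(14,14) + gcd(4,5) + gcd(4,0) = 2+3+14+1+4 = 24.
Pick's theorem gives I = A − B/2 + 1 = 180 − 24/2 + 1 = 169.

169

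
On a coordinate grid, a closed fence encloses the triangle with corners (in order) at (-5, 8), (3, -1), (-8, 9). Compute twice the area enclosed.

19

Using the shoelace formula, 2A = |[(-5)·(-1) − 3·8] + [3·9 − (-8)·(-1)] + [(-8)·8 − (-5)·9]| = 19, so the area is 9.5.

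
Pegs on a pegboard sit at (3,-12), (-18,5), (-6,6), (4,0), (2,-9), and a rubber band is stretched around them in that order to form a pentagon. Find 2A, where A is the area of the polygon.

The shoelace formula gives twice the area as |[3·5 − (-18)·(-12)] + [(-18)·6 − (-6)·5] + [(-6)·0 − 4·6] + [4·(-9) − 2·0] + [2·(-12) − 3·(-9)]| = 336, so the area is 168.

336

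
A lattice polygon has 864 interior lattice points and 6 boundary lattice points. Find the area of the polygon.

Pick's theorem states A = I + B/2 − 1, so A = 864 + 6/2 − 1 = 866.

866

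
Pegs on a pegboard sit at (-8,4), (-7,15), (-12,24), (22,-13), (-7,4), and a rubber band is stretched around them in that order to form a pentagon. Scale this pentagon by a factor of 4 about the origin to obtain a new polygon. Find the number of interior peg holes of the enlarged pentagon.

3599

By the shoelace formula, twice the signed area is |((-8)·15 − (-7)·4) + ((-7)·24 − (-12)·15) + ((-12)·(-13) − 22·24) + (22·4 − (-7)·(-13)) + ((-7)·4 − (-8)·4)| = 451, so the area is 225.5.
Summing gcd(|Δx|,|Δy|) over the edges gives the boundary count: gcd(1,11) + gcd(5,9) + gcd(34,37) + gcd(29,17) + gcd(1,0) = 1+1+1+1+1 = 5.
Scaling by 4 multiplies the area by 4² = 16 (so the new area is 3608) and multiplies the boundary lattice-point count by 4, giving 20.
By Pick's theorem, the interior count of the dilated polygon is 3608 − 20/2 + 1 = 3599.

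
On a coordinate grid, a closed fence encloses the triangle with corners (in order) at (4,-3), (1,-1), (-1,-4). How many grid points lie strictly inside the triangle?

Using the shoelace formula, 2A = |(4·(-1) − 1·(-3)) + (1·(-4) − (-1)·(-1)) + ((-1)·(-3) − 4·(-4))| = 13, so the area is 13/2.
Along each edge there are gcd(|Δx|,|Δy|)+1 lattice points, so counting each shared vertex once the boundary has gcd(3,2) + gcd(2,3) + gcd(5,1) = 1+1+1 = 3.
Pick's theorem gives I = A − B/2 + 1 = 13/2 − 3/2 + 1 = 6.

6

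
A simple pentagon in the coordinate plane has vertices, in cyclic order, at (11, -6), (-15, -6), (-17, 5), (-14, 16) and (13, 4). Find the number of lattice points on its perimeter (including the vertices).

The number of boundary lattice points is Σ gcd(|Δx|,|Δy|) = gcd(26,0) + gcd(2,11) + gcd(3,11) + gcd(27,12) + gcd(2,10) = 26+1+1+3+2 = 33.

33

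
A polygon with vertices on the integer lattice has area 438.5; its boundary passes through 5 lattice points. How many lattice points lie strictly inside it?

From Pick's theorem, I = A − B/2 + 1 = 438.5 − 5/2 + 1 = 437.

437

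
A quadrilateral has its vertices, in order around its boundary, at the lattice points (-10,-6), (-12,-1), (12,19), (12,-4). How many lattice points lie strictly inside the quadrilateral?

319

The shoelace formula gives twice the area as |[(-10)·(-1) − (-12)·(-6)] + [(-12)·19 − 12·(-1)] + [12·(-4) − 12·19] + [12·(-6) − (-10)·(-4)]| = 666, so the area is 333.
The number of boundary lattice points is Σ gcd(|Δx|,|Δy|) = gcd(2,5) + gcd(24,20) + gcd(0,23) + gcd(22,2) = 1+4+23+2 = 30.
By Pick's theorem A = I + B/2 − 1, so I = 333 − 30/2 + 1 = 319.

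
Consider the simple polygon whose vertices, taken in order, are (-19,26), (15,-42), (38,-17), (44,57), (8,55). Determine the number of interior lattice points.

3921

The shoelace formula gives twice the area as |((-19)·(-42) − 15·26) + (15·(-17) − 38·(-42)) + (38·57 − 44·(-17)) + (44·55 − 8·57) + (8·26 − (-19)·55)| = 7880, so the area is 3940.
Along each edge there are gcd(|Δx|,|Δy|)+1 lattice points, so counting each shared vertex once the boundary has gcd(34,68) + gcd(23,25) + gcd(6,74) + gcd(36,2) + gcd(27,29) = 34+1+2+2+1 = 40.
By Pick's theorem A = I + B/2 − 1, so I = 3940 − 40/2 + 1 = 3921.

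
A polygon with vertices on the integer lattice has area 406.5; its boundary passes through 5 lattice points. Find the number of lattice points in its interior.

Pick's theorem A = I + B/2 − 1 rearranges to I = A − B/2 + 1 = 406.5 − 5/2 + 1 = 405.

405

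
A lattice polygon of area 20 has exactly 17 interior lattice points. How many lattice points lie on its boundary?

8

Pick's theorem gives A = I + B/2 − 1, so B = 2(A − I + 1) = 2(20 − 17 + 1) = 8.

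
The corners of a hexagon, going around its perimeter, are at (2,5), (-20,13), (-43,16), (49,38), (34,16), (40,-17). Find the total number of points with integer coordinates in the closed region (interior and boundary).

Using the shoelace formula, 2A = |(2·13 − (-20)·5) + ((-20)·16 − (-43)·13) + ((-43)·38 − 49·16) + (49·16 − 34·38) + (34·(-17) − 40·16) + (40·5 − 2·(-17))| = 3545, so the area is 3545/2.
The number of boundary lattice points is Σ gcd(|Δx|,|Δy|) = gcd(22,8) + gcd(23,3) + gcd(92,22) + gcd(15,22) + gcd(6,33) + gcd(38,22) = 2+1+2+1+3+2 = 11.
Pick's theorem gives I = A − B/2 + 1 = 3545/2 − 11/2 + 1 = 1768, so the closed region contains I + B = 1768 + 11 = 1779 lattice points.

1779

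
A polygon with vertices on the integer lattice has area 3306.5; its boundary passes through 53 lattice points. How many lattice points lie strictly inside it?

Pick's theorem A = I + B/2 − 1 rearranges to I = A − B/2 + 1 = 3306.5 − 53/2 + 1 = 3281.

3281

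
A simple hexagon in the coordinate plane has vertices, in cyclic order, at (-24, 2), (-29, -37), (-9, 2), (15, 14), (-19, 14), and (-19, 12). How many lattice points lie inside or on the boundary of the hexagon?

610

The shoelace formula gives twice the area as |[(-24)·(-37) − (-29)·2] + [(-29)·2 − (-9)·(-37)] + [(-9)·14 − 15·2] + [15·14 − (-19)·14] + [(-19)·12 − (-19)·14] + [(-19)·2 − (-24)·12]| = 1163, so the area is 1163/2.
The number of boundary lattice points is Σ gcd(|Δx|,|Δy|) = gcd(5,39) + gcd(20,39) + gcd(24,12) + gcd(34,0) + gcd(0,2) + gcd(5,10) = 1+1+12+34+2+5 = 55.
Pick's theorem gives I = A − B/2 + 1 = 1163/2 − 55/2 + 1 = 555, so the closed region contains I + B = 555 + 55 = 610 lattice points.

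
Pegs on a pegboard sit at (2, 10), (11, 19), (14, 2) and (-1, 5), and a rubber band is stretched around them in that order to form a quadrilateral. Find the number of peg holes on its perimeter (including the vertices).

Summing gcd(|Δx|,|Δy|) over the edges gives the boundary count: gcd(9,9) + gcd(3,17) + gcd(15,3) + gcd(3,5) = 9+1+3+1 = 14.

14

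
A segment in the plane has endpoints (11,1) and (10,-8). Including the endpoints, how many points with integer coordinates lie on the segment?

The number of lattice points on a segment between lattice points is gcd(|Δx|,|Δy|) + 1 = gcd(1,9) + 1 = 1 + 1 = 2.

2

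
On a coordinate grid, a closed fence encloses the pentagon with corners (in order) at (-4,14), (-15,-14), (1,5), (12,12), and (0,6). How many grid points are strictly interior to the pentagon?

121

Using the shoelace formula, 2A = |[(-4)·(-14) − (-15)·14] + [(-15)·5 − 1·(-14)] + [1·12 − 12·5] + [12·6 − 0·12] + [0·14 − (-4)·6]| = 253, so the area is 126.5.
Summing gcd(|Δx|,|Δy|) over the edges gives the boundary count: gcd(11,28) + gcd(16,19) + gcd(11,7) + gcd(12,6) + gcd(4,8) = 1+1+1+6+4 = 13.
Pick's theorem gives I = A − B/2 + 1 = 126.5 − 13/2 + 1 = 121.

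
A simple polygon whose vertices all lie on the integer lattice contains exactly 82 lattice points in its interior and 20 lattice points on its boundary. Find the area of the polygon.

By Pick's theorem, A = I + B/2 − 1 = 82 + 20/2 − 1 = 91.

91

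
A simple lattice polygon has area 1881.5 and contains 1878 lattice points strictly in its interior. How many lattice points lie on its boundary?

9

Pick's theorem gives A = I + B/2 − 1, so B = 2(A − I + 1) = 2(1881.5 − 1878 + 1) = 9.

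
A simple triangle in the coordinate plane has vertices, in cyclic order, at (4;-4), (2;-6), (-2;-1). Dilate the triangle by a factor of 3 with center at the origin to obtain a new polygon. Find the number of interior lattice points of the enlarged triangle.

By the shoelace formula, twice the signed area is |(4·(-6) − 2·(-4)) + (2·(-1) − (-2)·(-6)) + ((-2)·(-4) − 4·(-1))| = 18, so the area is 9.
Summing gcd(|Δx|,|Δy|) over the edges gives the boundary count: gcd(2,2) + gcd(4,5) + gcd(6,3) = 2+1+3 = 6.
Scaling by 3 multiplies the area by 3² = 9 (so the new area is 81) and multiplies the boundary lattice-point count by 3, giving 18.
By Pick's theorem, the interior count of the dilated polygon is 81 − 18/2 + 1 = 73.

73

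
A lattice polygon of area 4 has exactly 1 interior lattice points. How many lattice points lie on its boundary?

8

Pick's theorem gives A = I + B/2 − 1, so B = 2(A − I + 1) = 2(4 − 1 + 1) = 8.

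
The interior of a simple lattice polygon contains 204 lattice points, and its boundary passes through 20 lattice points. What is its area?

By Pick's theorem, A = I + B/2 − 1 = 204 + 20/2 − 1 = 213.

213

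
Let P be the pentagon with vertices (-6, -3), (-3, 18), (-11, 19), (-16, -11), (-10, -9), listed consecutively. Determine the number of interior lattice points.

The shoelace formula gives twice the area as |((-6)·18 − (-3)·(-3)) + ((-3)·19 − (-11)·18) + ((-11)·(-11) − (-16)·19) + ((-16)·(-9) − (-10)·(-11)) + ((-10)·(-3) − (-6)·(-9))| = 459, so the area is 459/2.
Along each edge there are gcd(|Δx|,|Δy|)+1 lattice points, so counting each shared vertex once the boundary has gcd(3,21) + gcd(8,1) + gcd(5,30) + gcd(6,2) + gcd(4,6) = 3+1+5+2+2 = 13.
By Pick's theorem A = I + B/2 − 1, so I = 459/2 − 13/2 + 1 = 224.

224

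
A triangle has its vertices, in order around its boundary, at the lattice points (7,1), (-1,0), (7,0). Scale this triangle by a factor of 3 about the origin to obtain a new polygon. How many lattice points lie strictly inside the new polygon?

By the shoelace formula, twice the signed area is |(7·0 − (-1)·1) + ((-1)·0 − 7·0) + (7·1 − 7·0)| = 8, so the area is 4.
The number of boundary lattice points is Σ gcd(|Δx|,|Δy|) = gcd(8,1) + gcd(8,0) + gcd(0,1) = 1+8+1 = 10.
Scaling by 3 multiplies the area by 3² = 9 (so the new area is 36) and multiplies the boundary lattice-point count by 3, giving 30.
By Pick's theorem, the interior count of the dilated polygon is 36 − 30/2 + 1 = 22.

22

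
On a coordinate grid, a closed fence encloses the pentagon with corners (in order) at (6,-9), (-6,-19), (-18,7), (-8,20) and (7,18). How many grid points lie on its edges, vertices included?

Summing gcd(|Δx|,|Δy|) over the edges gives the boundary count: gcd(12,10) + gcd(12,26) + gcd(10,13) + gcd(15,2) + gcd(1,27) = 2+2+1+1+1 = 7.

7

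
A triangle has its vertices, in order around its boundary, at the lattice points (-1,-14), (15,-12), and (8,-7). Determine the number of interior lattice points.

The shoelace formula gives twice the area as |((-1)·(-12) − 15·(-14)) + (15·(-7) − 8·(-12)) + (8·(-14) − (-1)·(-7))| = 94, so the area is 47.
Along each edge there are gcd(|Δx|,|Δy|)+1 lattice points, so counting each shared vertex once the boundary has gcd(16,2) + gcd(7,5) + gcd(9,7) = 2+1+1 = 4.
By Pick's theorem A = I + B/2 − 1, so I = 47 − 4/2 + 1 = 46.

46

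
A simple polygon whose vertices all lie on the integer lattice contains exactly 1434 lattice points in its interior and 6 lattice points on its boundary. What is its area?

1436

Pick's theorem states A = I + B/2 − 1, so A = 1434 + 6/2 − 1 = 1436.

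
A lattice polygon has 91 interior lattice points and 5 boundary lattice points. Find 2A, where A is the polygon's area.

185

Pick's theorem states A = I + B/2 − 1, so A = 91 + 5/2 − 1 = 185/2.
Hence 2A = 185.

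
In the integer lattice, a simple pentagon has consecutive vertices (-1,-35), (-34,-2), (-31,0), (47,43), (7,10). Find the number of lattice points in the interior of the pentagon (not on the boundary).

By the shoelace formula, twice the signed area is |((-1)·(-2) − (-34)·(-35)) + ((-34)·0 − (-31)·(-2)) + ((-31)·43 − 47·0) + (47·10 − 7·43) + (7·(-35) − (-1)·10)| = 2649, so the area is 1324.5.
The number of boundary lattice points is Σ gcd(|Δx|,|Δy|) = gcd(33,33) + gcd(3,2) + gcd(78,43) + gcd(40,33) + gcd(8,45) = 33+1+1+1+1 = 37.
By Pick's theorem A = I + B/2 − 1, so I = 1324.5 − 37/2 + 1 = 1307.

1307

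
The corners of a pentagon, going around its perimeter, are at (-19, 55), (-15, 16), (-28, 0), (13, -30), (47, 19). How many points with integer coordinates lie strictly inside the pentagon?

3202

Using the shoelace formula, 2A = |[(-19)·16 − (-15)·55] + [(-15)·0 − (-28)·16] + [(-28)·(-30) − 13·0] + [13·19 − 47·(-30)] + [47·55 − (-19)·19]| = 6412, so the area is 3206.
The number of boundary lattice points is Σ gcd(|Δx|,|Δy|) = gcd(4,39) + gcd(13,16) + gcd(41,30) + gcd(34,49) + gcd(66,36) = 1+1+1+1+6 = 10.
Pick's theorem gives I = A − B/2 + 1 = 3206 − 10/2 + 1 = 3202.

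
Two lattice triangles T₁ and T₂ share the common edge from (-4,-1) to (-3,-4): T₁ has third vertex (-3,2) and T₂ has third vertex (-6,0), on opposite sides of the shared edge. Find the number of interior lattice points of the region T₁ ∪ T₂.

2

The union is the simple quadrilateral with vertices (-4,-1), (-3,2), (-3,-4), (-6,0) in order.
By the shoelace formula, twice the signed area is |[(-4)·2 − (-3)·(-1)] + [(-3)·(-4) − (-3)·2] + [(-3)·0 − (-6)·(-4)] + [(-6)·(-1) − (-4)·0]| = 11, so the area is 5.5.
The number of boundary lattice points is Σ gcd(|Δx|,|Δy|) = gcd(1,3) + gcd(0,6) + gcd(3,4) + gcd(2,1) = 1+6+1+1 = 9.
By Pick's theorem I = A − B/2 + 1 = 5.5 − 9/2 + 1 = 2.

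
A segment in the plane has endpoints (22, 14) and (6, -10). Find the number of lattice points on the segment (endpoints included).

The number of lattice points on a segment between lattice points is gcd(|Δx|,|Δy|) + 1 = gcd(16,24) + 1 = 8 + 1 = 9.

9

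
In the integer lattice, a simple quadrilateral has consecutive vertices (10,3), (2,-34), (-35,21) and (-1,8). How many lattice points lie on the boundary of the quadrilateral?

4

Along each edge there are gcd(|Δx|,|Δy|)+1 lattice points, so counting each shared vertex once the boundary has gcd(8,37) + gcd(37,55) + gcd(34,13) + gcd(11,5) = 1+1+1+1 = 4.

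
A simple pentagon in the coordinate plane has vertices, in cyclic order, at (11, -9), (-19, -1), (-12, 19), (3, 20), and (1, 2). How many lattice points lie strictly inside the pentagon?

The shoelace formula gives twice the area as |[11·(-1) − (-19)·(-9)] + [(-19)·19 − (-12)·(-1)] + [(-12)·20 − 3·19] + [3·2 − 1·20] + [1·(-9) − 11·2]| = 897, so the area is 448.5.
The number of boundary lattice points is Σ gcd(|Δx|,|Δy|) = gcd(30,8) + gcd(7,20) + gcd(15,1) + gcd(2,18) + gcd(10,11) = 2+1+1+2+1 = 7.
Pick's theorem gives I = A − B/2 + 1 = 448.5 − 7/2 + 1 = 446.

446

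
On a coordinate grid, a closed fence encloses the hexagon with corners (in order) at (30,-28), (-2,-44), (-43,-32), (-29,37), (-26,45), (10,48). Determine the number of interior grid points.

The shoelace formula gives twice the area as |(30·(-44) − (-2)·(-28)) + ((-2)·(-32) − (-43)·(-44)) + ((-43)·37 − (-29)·(-32)) + ((-29)·45 − (-26)·37) + ((-26)·48 − 10·45) + (10·(-28) − 30·48)| = 9484, so the area is 4742.
Summing gcd(|Δx|,|Δy|) over the edges gives the boundary count: gcd(32,16) + gcd(41,12) + gcd(14,69) + gcd(3,8) + gcd(36,3) + gcd(20,76) = 16+1+1+1+3+4 = 26.
Pick's theorem gives I = A − B/2 + 1 = 4742 − 26/2 + 1 = 4730.

4730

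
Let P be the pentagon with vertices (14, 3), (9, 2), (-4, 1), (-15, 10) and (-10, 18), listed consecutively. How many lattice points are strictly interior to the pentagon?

227

Using the shoelace formula, 2A = |[14·2 − 9·3] + [9·1 − (-4)·2] + [(-4)·10 − (-15)·1] + [(-15)·18 − (-10)·10] + [(-10)·3 − 14·18]| = 459, so the area is 459/2.
The number of boundary lattice points is Σ gcd(|Δx|,|Δy|) = gcd(5,1) + gcd(13,1) + gcd(11,9) + gcd(5,8) + gcd(24,15) = 1+1+1+1+3 = 7.
By Pick's theorem A = I + B/2 − 1, so I = 459/2 − 7/2 + 1 = 227.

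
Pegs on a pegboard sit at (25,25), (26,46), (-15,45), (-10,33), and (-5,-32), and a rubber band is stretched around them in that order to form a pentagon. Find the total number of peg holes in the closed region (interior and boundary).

1744

The shoelace formula gives twice the area as |[25·46 − 26·25] + [26·45 − (-15)·46] + [(-15)·33 − (-10)·45] + [(-10)·(-32) − (-5)·33] + [(-5)·25 − 25·(-32)]| = 3475, so the area is 1737.5.
Summing gcd(|Δx|,|Δy|) over the edges gives the boundary count: gcd(1,21) + gcd(41,1) + gcd(5,12) + gcd(5,65) + gcd(30,57) = 1+1+1+5+3 = 11.
Pick's theorem gives I = A − B/2 + 1 = 1737.5 − 11/2 + 1 = 1733, so the closed region contains I + B = 1733 + 11 = 1744 lattice points.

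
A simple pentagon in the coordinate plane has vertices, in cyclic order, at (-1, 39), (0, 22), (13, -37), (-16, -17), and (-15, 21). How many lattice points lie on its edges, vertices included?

Summing gcd(|Δx|,|Δy|) over the edges gives the boundary count: gcd(1,17) + gcd(13,59) + gcd(29,20) + gcd(1,38) + gcd(14,18) = 1+1+1+1+2 = 6.

6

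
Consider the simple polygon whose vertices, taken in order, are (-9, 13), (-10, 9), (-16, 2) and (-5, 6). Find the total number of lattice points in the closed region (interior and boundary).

The shoelace formula gives twice the area as |((-9)·9 − (-10)·13) + ((-10)·2 − (-16)·9) + ((-16)·6 − (-5)·2) + ((-5)·13 − (-9)·6)| = 76, so the area is 38.
Along each edge there are gcd(|Δx|,|Δy|)+1 lattice points, so counting each shared vertex once the boundary has gcd(1,4) + gcd(6,7) + gcd(11,4) + gcd(4,7) = 1+1+1+1 = 4.
Pick's theorem gives I = A − B/2 + 1 = 38 − 4/2 + 1 = 37, so the closed region contains I + B = 37 + 4 = 41 lattice points.

41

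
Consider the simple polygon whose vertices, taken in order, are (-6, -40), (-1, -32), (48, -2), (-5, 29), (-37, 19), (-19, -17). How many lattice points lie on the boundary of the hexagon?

24

Along each edge there are gcd(|Δx|,|Δy|)+1 lattice points, so counting each shared vertex once the boundary has gcd(5,8) + gcd(49,30) + gcd(53,31) + gcd(32,10) + gcd(18,36) + gcd(13,23) = 1+1+1+2+18+1 = 24.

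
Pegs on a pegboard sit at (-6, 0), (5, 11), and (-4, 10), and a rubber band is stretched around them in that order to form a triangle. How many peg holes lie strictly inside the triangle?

38

By the shoelace formula, twice the signed area is |((-6)·11 − 5·0) + (5·10 − (-4)·11) + ((-4)·0 − (-6)·10)| = 88, so the area is 44.
The number of boundary lattice points is Σ gcd(|Δx|,|Δy|) = gcd(11,11) + gcd(9,1) + gcd(2,10) = 11+1+2 = 14.
By Pick's theorem A = I + B/2 − 1, so I = 44 − 14/2 + 1 = 38.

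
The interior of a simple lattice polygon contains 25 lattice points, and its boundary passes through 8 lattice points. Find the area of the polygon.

28

Pick's theorem states A = I + B/2 − 1, so A = 25 + 8/2 − 1 = 28.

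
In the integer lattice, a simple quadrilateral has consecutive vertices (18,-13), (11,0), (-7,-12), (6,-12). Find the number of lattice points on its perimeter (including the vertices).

Along each edge there are gcd(|Δx|,|Δy|)+1 lattice points, so counting each shared vertex once the boundary has gcd(7,13) + gcd(18,12) + gcd(13,0) + gcd(12,1) = 1+6+13+1 = 21.

21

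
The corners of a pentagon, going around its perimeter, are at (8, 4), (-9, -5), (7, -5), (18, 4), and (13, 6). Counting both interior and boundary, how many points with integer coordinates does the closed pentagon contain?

Using the shoelace formula, 2A = |[8·(-5) − (-9)·4] + [(-9)·(-5) − 7·(-5)] + [7·4 − 18·(-5)] + [18·6 − 13·4] + [13·4 − 8·6]| = 254, so the area is 127.
Summing gcd(|Δx|,|Δy|) over the edges gives the boundary count: gcd(17,9) + gcd(16,0) + gcd(11,9) + gcd(5,2) + gcd(5,2) = 1+16+1+1+1 = 20.
Pick's theorem gives I = A − B/2 + 1 = 127 − 20/2 + 1 = 118, so the closed region contains I + B = 118 + 20 = 138 lattice points.

138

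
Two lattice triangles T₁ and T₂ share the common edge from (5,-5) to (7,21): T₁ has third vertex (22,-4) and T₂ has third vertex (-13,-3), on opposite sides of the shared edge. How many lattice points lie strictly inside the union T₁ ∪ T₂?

451

The union is the simple quadrilateral with vertices (5,-5), (22,-4), (7,21), (-13,-3) in order.
By the shoelace formula, twice the signed area is |(5·(-4) − 22·(-5)) + (22·21 − 7·(-4)) + (7·(-3) − (-13)·21) + ((-13)·(-5) − 5·(-3))| = 912, so the area is 456.
Summing gcd(|Δx|,|Δy|) over the edges gives the boundary count: gcd(17,1) + gcd(15,25) + gcd(20,24) + gcd(18,2) = 1+5+4+2 = 12.
By Pick's theorem I = A − B/2 + 1 = 456 − 12/2 + 1 = 451.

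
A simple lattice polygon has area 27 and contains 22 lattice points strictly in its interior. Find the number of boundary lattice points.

Pick's theorem gives A = I + B/2 − 1, so B = 2(A − I + 1) = 2(27 − 22 + 1) = 12.

12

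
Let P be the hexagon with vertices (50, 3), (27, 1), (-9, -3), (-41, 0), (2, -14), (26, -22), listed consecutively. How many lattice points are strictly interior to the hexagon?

916

The shoelace formula gives twice the area as |(50·1 − 27·3) + (27·(-3) − (-9)·1) + ((-9)·0 − (-41)·(-3)) + ((-41)·(-14) − 2·0) + (2·(-22) − 26·(-14)) + (26·3 − 50·(-22))| = 1846, so the area is 923.
Summing gcd(|Δx|,|Δy|) over the edges gives the boundary count: gcd(23,2) + gcd(36,4) + gcd(32,3) + gcd(43,14) + gcd(24,8) + gcd(24,25) = 1+4+1+1+8+1 = 16.
By Pick's theorem A = I + B/2 − 1, so I = 923 − 16/2 + 1 = 916.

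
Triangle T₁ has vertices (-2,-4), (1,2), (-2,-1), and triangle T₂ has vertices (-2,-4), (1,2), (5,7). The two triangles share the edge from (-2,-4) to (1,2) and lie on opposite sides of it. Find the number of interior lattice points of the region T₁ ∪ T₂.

The union is the simple quadrilateral with vertices (-2,-4), (-2,-1), (1,2), (5,7) in order.
By the shoelace formula, twice the signed area is |((-2)·(-1) − (-2)·(-4)) + ((-2)·2 − 1·(-1)) + (1·7 − 5·2) + (5·(-4) − (-2)·7)| = 18, so the area is 9.
The number of boundary lattice points is Σ gcd(|Δx|,|Δy|) = gcd(0,3) + gcd(3,3) + gcd(4,5) + gcd(7,11) = 3+3+1+1 = 8.
By Pick's theorem I = A − B/2 + 1 = 9 − 8/2 + 1 = 6.

6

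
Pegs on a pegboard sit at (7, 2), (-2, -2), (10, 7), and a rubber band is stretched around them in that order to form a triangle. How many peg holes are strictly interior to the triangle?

15

Using the shoelace formula, 2A = |(7·(-2) − (-2)·2) + ((-2)·7 − 10·(-2)) + (10·2 − 7·7)| = 33, so the area is 33/2.
Summing gcd(|Δx|,|Δy|) over the edges gives the boundary count: gcd(9,4) + gcd(12,9) + gcd(3,5) = 1+3+1 = 5.
By Pick's theorem A = I + B/2 − 1, so I = 33/2 − 5/2 + 1 = 15.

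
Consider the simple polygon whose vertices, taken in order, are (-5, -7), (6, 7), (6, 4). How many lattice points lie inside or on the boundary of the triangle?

25

The shoelace formula gives twice the area as |((-5)·7 − 6·(-7)) + (6·4 − 6·7) + (6·(-7) − (-5)·4)| = 33, so the area is 33/2.
Summing gcd(|Δx|,|Δy|) over the edges gives the boundary count: gcd(11,14) + gcd(0,3) + gcd(11,11) = 1+3+11 = 15.
Pick's theorem gives I = A − B/2 + 1 = 33/2 − 15/2 + 1 = 10, so the closed region contains I + B = 10 + 15 = 25 lattice points.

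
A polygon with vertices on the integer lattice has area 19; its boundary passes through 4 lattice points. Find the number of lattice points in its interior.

18

From Pick's theorem, I = A − B/2 + 1 = 19 − 4/2 + 1 = 18.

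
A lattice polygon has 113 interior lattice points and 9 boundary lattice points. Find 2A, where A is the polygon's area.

233

Pick's theorem states A = I + B/2 − 1, so A = 113 + 9/2 − 1 = 233/2.
Hence 2A = 233.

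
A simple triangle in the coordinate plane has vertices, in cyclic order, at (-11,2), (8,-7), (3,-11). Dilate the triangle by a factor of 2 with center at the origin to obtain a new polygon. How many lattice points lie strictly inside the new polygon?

By the shoelace formula, twice the signed area is |[(-11)·(-7) − 8·2] + [8·(-11) − 3·(-7)] + [3·2 − (-11)·(-11)]| = 121, so the area is 121/2.
Along each edge there are gcd(|Δx|,|Δy|)+1 lattice points, so counting each shared vertex once the boundary has gcd(19,9) + gcd(5,4) + gcd(14,13) = 1+1+1 = 3.
Scaling by 2 multiplies the area by 2² = 4 (so the new area is 242) and multiplies the boundary lattice-point count by 2, giving 6.
By Pick's theorem, the interior count of the dilated polygon is 242 − 6/2 + 1 = 240.

240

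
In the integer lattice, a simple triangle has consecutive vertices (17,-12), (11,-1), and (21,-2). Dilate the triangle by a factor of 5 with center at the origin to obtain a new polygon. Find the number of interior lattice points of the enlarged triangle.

1291

Using the shoelace formula, 2A = |[17·(-1) − 11·(-12)] + [11·(-2) − 21·(-1)] + [21·(-12) − 17·(-2)]| = 104, so the area is 52.
Along each edge there are gcd(|Δx|,|Δy|)+1 lattice points, so counting each shared vertex once the boundary has gcd(6,11) + gcd(10,1) + gcd(4,10) = 1+1+2 = 4.
Scaling by 5 multiplies the area by 5² = 25 (so the new area is 1300) and multiplies the boundary lattice-point count by 5, giving 20.
By Pick's theorem, the interior count of the dilated polygon is 1300 − 20/2 + 1 = 1291.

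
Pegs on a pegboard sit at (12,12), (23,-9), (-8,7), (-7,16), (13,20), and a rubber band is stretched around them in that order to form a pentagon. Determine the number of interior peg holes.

The shoelace formula gives twice the area as |(12·(-9) − 23·12) + (23·7 − (-8)·(-9)) + ((-8)·16 − (-7)·7) + ((-7)·20 − 13·16) + (13·12 − 12·20)| = 806, so the area is 403.
Along each edge there are gcd(|Δx|,|Δy|)+1 lattice points, so counting each shared vertex once the boundary has gcd(11,21) + gcd(31,16) + gcd(1,9) + gcd(20,4) + gcd(1,8) = 1+1+1+4+1 = 8.
Pick's theorem gives I = A − B/2 + 1 = 403 − 8/2 + 1 = 400.

400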